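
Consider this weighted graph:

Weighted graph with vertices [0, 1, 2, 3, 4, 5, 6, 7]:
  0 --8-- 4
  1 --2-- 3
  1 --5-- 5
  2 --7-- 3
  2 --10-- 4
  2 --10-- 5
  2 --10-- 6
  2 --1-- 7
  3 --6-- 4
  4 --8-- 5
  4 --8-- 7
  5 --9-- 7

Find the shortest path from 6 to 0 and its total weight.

Using Dijkstra's algorithm from vertex 6:
Shortest path: 6 -> 2 -> 7 -> 4 -> 0
Total weight: 10 + 1 + 8 + 8 = 27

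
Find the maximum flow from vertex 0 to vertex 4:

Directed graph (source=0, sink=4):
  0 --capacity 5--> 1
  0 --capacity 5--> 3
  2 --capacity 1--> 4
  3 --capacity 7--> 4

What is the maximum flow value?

Computing max flow:
  Flow on (0->3): 5/5
  Flow on (3->4): 5/7
Maximum flow = 5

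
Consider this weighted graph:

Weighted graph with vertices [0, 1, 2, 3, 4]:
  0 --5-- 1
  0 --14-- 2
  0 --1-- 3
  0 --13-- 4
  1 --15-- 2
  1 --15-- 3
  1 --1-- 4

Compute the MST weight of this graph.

Applying Kruskal's algorithm (sort edges by weight, add if no cycle):
  Add (0,3) w=1
  Add (1,4) w=1
  Add (0,1) w=5
  Skip (0,4) w=13 (creates cycle)
  Add (0,2) w=14
  Skip (1,2) w=15 (creates cycle)
  Skip (1,3) w=15 (creates cycle)
MST weight = 21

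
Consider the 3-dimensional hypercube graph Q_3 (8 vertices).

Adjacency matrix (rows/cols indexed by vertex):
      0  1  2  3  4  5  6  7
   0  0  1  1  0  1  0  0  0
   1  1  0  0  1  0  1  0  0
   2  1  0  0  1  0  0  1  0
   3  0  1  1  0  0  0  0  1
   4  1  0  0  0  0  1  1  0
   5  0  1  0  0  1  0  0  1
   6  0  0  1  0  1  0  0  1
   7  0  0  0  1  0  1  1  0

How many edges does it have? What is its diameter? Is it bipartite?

The 3-dimensional hypercube Q_3 has 8 vertices and each vertex has degree 3.
Total edges = 8 * 3 / 2 = 12.
Diameter = 3 (max Hamming distance between binary labels).
Hypercubes are bipartite (partition by parity of binary representation).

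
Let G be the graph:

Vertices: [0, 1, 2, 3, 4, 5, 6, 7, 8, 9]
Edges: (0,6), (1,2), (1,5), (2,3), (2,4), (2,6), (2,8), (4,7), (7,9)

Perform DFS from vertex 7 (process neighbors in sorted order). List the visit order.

DFS from vertex 7 (neighbors processed in ascending order):
Visit order: 7, 4, 2, 1, 5, 3, 6, 0, 8, 9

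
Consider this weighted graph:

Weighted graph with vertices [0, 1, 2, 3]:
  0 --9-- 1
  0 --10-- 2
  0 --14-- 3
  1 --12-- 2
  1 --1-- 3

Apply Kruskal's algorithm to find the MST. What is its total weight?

Applying Kruskal's algorithm (sort edges by weight, add if no cycle):
  Add (1,3) w=1
  Add (0,1) w=9
  Add (0,2) w=10
  Skip (1,2) w=12 (creates cycle)
  Skip (0,3) w=14 (creates cycle)
MST weight = 20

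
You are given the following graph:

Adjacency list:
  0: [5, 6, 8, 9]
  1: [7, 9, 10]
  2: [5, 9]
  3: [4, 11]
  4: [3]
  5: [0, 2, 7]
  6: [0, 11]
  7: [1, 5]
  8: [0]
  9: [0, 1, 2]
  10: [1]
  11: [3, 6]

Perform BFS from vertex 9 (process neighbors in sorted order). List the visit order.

BFS from vertex 9 (neighbors processed in ascending order):
Visit order: 9, 0, 1, 2, 5, 6, 8, 7, 10, 11, 3, 4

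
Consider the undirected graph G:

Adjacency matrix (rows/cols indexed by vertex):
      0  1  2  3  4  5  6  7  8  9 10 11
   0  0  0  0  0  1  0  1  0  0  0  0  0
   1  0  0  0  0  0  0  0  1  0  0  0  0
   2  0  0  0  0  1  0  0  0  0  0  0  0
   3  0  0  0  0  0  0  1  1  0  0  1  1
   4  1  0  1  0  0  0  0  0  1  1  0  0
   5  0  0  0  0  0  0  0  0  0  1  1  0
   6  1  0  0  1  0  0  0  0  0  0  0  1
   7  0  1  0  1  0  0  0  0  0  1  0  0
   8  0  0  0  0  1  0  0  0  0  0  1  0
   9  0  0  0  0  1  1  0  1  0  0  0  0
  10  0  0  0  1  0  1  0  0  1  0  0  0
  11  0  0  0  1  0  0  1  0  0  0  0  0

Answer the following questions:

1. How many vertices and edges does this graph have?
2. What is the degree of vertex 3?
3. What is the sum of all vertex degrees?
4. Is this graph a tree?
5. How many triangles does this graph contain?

Count: 12 vertices, 15 edges.
Vertex 3 has neighbors [6, 7, 10, 11], degree = 4.
Handshaking lemma: 2 * 15 = 30.
A tree on 12 vertices has 11 edges. This graph has 15 edges (4 extra). Not a tree.
Number of triangles = 1.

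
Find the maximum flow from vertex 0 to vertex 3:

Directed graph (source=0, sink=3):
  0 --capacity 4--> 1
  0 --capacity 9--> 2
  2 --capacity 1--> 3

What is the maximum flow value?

Computing max flow:
  Flow on (0->2): 1/9
  Flow on (2->3): 1/1
Maximum flow = 1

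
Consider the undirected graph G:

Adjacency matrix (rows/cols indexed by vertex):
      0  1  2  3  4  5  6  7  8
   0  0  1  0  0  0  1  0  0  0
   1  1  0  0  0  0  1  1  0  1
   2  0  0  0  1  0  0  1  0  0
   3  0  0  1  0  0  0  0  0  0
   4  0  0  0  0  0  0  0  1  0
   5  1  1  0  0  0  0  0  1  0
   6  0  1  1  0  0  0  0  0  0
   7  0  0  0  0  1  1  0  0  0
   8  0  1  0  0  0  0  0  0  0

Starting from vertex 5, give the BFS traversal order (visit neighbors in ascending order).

BFS from vertex 5 (neighbors processed in ascending order):
Visit order: 5, 0, 1, 7, 6, 8, 4, 2, 3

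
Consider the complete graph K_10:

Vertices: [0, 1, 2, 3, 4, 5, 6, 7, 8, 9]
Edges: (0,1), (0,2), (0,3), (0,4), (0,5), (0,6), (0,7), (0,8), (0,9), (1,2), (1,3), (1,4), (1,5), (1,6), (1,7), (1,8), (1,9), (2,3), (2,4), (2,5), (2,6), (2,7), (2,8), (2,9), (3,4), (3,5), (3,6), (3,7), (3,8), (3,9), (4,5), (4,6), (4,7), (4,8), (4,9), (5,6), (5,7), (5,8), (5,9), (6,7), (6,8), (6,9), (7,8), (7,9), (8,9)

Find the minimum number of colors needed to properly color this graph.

In K_10, every vertex is adjacent to every other vertex.
Each vertex needs a unique color.
Chromatic number = 10.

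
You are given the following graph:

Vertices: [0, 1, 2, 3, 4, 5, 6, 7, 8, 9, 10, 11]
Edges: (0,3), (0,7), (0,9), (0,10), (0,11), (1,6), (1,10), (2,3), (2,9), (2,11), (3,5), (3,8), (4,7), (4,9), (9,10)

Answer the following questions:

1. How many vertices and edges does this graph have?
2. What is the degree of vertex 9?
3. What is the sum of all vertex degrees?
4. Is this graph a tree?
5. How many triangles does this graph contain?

Count: 12 vertices, 15 edges.
Vertex 9 has neighbors [0, 2, 4, 10], degree = 4.
Handshaking lemma: 2 * 15 = 30.
A tree on 12 vertices has 11 edges. This graph has 15 edges (4 extra). Not a tree.
Number of triangles = 1.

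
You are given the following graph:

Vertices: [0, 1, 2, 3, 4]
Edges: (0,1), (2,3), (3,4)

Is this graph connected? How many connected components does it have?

Checking connectivity: the graph has 2 connected component(s).
Components: [[0, 1], [2, 3, 4]]. The graph is NOT connected.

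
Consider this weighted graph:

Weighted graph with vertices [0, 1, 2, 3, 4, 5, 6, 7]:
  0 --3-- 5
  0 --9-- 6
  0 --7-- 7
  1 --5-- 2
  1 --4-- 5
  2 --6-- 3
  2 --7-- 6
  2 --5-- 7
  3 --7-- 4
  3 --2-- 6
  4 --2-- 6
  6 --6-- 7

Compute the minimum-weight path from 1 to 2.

Using Dijkstra's algorithm from vertex 1:
Shortest path: 1 -> 2
Total weight: 5 = 5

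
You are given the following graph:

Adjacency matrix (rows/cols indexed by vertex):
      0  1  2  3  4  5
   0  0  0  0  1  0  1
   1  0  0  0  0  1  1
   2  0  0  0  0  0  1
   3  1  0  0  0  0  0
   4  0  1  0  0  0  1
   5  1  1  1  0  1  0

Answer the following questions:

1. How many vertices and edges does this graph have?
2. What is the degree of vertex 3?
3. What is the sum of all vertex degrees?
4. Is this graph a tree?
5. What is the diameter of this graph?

Count: 6 vertices, 6 edges.
Vertex 3 has neighbors [0], degree = 1.
Handshaking lemma: 2 * 6 = 12.
A tree on 6 vertices has 5 edges. This graph has 6 edges (1 extra). Not a tree.
Diameter (longest shortest path) = 3.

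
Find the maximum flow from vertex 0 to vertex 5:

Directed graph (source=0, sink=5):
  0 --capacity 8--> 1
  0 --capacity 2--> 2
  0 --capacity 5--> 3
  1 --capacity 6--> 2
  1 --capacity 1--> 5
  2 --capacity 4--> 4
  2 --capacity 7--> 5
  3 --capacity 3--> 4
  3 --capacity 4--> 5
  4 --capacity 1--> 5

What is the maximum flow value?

Computing max flow:
  Flow on (0->1): 7/8
  Flow on (0->2): 1/2
  Flow on (0->3): 5/5
  Flow on (1->2): 6/6
  Flow on (1->5): 1/1
  Flow on (2->5): 7/7
  Flow on (3->4): 1/3
  Flow on (3->5): 4/4
  Flow on (4->5): 1/1
Maximum flow = 13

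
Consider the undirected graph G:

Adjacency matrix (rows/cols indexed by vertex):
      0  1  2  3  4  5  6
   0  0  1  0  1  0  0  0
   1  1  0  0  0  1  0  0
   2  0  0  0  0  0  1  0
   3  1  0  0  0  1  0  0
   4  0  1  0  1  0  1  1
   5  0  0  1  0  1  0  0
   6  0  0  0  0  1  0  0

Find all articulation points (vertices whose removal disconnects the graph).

An articulation point is a vertex whose removal disconnects the graph.
Articulation points: [4, 5]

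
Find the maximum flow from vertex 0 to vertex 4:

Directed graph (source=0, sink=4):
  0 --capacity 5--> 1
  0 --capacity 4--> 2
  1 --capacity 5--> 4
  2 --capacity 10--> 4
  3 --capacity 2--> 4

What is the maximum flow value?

Computing max flow:
  Flow on (0->1): 5/5
  Flow on (0->2): 4/4
  Flow on (1->4): 5/5
  Flow on (2->4): 4/10
Maximum flow = 9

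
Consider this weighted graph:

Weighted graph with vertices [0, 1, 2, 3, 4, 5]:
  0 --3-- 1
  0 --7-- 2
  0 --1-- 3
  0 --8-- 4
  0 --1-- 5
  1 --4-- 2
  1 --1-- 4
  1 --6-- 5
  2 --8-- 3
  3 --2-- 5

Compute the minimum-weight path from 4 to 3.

Using Dijkstra's algorithm from vertex 4:
Shortest path: 4 -> 1 -> 0 -> 3
Total weight: 1 + 3 + 1 = 5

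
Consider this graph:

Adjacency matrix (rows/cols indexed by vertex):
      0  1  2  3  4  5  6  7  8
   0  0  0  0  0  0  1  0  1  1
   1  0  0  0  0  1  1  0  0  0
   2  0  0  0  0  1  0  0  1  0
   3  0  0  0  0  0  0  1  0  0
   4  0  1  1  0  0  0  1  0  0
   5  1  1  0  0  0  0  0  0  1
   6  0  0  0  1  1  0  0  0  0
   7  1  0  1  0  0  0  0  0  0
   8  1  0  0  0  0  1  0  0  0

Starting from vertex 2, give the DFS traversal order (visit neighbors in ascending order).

DFS from vertex 2 (neighbors processed in ascending order):
Visit order: 2, 4, 1, 5, 0, 7, 8, 6, 3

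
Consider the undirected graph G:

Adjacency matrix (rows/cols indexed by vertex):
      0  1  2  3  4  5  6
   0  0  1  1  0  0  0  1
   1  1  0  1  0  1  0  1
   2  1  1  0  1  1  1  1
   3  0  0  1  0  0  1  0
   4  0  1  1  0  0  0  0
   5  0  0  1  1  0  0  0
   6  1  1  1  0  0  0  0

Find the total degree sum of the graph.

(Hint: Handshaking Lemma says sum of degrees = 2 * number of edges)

Count edges: 11 edges.
By Handshaking Lemma: sum of degrees = 2 * 11 = 22.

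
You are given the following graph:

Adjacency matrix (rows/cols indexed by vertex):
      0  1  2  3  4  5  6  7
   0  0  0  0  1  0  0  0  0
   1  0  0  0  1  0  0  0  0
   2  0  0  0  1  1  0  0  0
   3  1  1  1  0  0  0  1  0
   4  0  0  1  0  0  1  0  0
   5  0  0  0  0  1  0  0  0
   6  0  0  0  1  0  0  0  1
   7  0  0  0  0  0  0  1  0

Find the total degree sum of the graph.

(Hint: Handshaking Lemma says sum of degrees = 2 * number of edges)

Count edges: 7 edges.
By Handshaking Lemma: sum of degrees = 2 * 7 = 14.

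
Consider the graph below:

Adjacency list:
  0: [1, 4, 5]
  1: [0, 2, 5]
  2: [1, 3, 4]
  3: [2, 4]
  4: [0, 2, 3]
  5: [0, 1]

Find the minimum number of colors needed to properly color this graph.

The graph has a maximum clique of size 3 (lower bound on chromatic number).
A valid 3-coloring: {0: 0, 1: 1, 2: 0, 3: 2, 4: 1, 5: 2}.
Chromatic number = 3.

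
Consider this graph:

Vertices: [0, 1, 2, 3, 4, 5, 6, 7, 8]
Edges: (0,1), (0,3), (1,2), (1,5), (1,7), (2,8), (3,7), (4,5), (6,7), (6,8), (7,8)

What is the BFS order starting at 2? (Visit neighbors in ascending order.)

BFS from vertex 2 (neighbors processed in ascending order):
Visit order: 2, 1, 8, 0, 5, 7, 6, 3, 4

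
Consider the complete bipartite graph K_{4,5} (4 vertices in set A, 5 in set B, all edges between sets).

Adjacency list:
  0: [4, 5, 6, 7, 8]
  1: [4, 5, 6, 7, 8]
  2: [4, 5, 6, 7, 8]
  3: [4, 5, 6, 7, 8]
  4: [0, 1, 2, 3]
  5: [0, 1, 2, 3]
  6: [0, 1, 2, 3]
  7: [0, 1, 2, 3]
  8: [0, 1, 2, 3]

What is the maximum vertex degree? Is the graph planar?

Set-A vertices have degree 5; set-B vertices have degree 4. Maximum degree = max(4,5) = 5.
K_{4,5} contains K_{3,3} as a subgraph (since both sides have >= 3 vertices); by Kuratowski's theorem it is not planar.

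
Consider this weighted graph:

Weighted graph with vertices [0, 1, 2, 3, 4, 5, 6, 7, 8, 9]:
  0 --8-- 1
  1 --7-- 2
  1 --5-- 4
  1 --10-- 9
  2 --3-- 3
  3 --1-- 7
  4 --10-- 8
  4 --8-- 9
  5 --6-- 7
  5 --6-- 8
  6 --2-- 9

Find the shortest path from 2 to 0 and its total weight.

Using Dijkstra's algorithm from vertex 2:
Shortest path: 2 -> 1 -> 0
Total weight: 7 + 8 = 15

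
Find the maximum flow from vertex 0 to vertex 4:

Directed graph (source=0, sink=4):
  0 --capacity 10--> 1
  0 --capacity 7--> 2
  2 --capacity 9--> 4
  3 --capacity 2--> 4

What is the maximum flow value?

Computing max flow:
  Flow on (0->2): 7/7
  Flow on (2->4): 7/9
Maximum flow = 7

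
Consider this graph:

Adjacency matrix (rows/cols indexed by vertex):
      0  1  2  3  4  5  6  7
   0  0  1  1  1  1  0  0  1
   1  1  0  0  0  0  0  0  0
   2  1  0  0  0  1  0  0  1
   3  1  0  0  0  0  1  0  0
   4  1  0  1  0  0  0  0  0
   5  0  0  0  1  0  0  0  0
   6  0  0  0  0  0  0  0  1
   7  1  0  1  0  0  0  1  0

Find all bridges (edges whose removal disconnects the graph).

A bridge is an edge whose removal increases the number of connected components.
Bridges found: (0,1), (0,3), (3,5), (6,7)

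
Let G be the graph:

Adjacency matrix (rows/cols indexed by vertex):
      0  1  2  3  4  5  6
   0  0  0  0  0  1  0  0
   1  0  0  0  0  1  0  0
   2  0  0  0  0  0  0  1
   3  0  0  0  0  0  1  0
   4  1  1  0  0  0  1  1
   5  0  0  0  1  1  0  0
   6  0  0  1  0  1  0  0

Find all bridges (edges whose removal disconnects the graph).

A bridge is an edge whose removal increases the number of connected components.
Bridges found: (0,4), (1,4), (2,6), (3,5), (4,5), (4,6)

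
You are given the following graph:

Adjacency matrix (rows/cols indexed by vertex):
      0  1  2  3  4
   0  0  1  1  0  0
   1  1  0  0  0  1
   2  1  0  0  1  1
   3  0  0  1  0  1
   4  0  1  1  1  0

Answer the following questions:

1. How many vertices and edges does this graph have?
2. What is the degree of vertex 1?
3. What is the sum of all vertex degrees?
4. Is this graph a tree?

Count: 5 vertices, 6 edges.
Vertex 1 has neighbors [0, 4], degree = 2.
Handshaking lemma: 2 * 6 = 12.
A tree on 5 vertices has 4 edges. This graph has 6 edges (2 extra). Not a tree.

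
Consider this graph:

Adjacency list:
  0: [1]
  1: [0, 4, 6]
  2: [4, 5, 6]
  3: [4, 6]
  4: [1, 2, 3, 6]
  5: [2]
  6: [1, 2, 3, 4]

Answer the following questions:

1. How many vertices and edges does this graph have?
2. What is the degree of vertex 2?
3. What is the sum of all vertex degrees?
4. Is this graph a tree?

Count: 7 vertices, 9 edges.
Vertex 2 has neighbors [4, 5, 6], degree = 3.
Handshaking lemma: 2 * 9 = 18.
A tree on 7 vertices has 6 edges. This graph has 9 edges (3 extra). Not a tree.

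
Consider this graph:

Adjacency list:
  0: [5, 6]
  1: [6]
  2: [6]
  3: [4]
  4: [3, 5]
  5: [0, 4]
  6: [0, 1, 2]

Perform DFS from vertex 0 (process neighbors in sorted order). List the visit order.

DFS from vertex 0 (neighbors processed in ascending order):
Visit order: 0, 5, 4, 3, 6, 1, 2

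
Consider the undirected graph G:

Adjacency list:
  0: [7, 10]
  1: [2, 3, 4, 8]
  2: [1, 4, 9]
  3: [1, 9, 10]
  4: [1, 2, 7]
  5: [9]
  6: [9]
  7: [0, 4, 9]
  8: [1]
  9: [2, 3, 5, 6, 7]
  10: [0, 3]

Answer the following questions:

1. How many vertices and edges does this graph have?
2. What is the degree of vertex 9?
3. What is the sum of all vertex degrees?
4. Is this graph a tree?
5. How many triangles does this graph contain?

Count: 11 vertices, 14 edges.
Vertex 9 has neighbors [2, 3, 5, 6, 7], degree = 5.
Handshaking lemma: 2 * 14 = 28.
A tree on 11 vertices has 10 edges. This graph has 14 edges (4 extra). Not a tree.
Number of triangles = 1.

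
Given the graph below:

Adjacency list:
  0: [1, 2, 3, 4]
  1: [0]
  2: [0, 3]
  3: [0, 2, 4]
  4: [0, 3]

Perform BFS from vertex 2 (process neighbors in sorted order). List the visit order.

BFS from vertex 2 (neighbors processed in ascending order):
Visit order: 2, 0, 3, 1, 4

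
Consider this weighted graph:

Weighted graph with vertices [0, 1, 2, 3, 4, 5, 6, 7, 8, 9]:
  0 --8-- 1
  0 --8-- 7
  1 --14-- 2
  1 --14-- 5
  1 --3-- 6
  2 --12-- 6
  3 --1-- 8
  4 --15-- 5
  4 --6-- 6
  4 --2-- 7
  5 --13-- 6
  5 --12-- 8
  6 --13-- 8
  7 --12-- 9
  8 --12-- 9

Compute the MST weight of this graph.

Applying Kruskal's algorithm (sort edges by weight, add if no cycle):
  Add (3,8) w=1
  Add (4,7) w=2
  Add (1,6) w=3
  Add (4,6) w=6
  Add (0,1) w=8
  Skip (0,7) w=8 (creates cycle)
  Add (2,6) w=12
  Add (5,8) w=12
  Add (7,9) w=12
  Add (8,9) w=12
  Skip (5,6) w=13 (creates cycle)
  Skip (6,8) w=13 (creates cycle)
  Skip (1,2) w=14 (creates cycle)
  Skip (1,5) w=14 (creates cycle)
  Skip (4,5) w=15 (creates cycle)
MST weight = 68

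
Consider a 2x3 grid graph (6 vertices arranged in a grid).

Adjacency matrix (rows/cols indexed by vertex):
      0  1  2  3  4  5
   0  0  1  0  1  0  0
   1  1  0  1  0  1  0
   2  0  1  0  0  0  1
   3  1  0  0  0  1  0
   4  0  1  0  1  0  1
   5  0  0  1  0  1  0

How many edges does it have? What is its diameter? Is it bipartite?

A 2x3 grid has 3 vertical edges and 4 horizontal edges.
Total edges = 3 + 4 = 7.
Diameter = (2-1) + (3-1) = 3 (corner to opposite corner).
Grid graphs are bipartite (checkerboard coloring).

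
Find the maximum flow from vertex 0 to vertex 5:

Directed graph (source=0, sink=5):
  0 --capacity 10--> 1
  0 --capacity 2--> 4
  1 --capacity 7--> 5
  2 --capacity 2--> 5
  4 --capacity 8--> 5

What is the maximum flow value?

Computing max flow:
  Flow on (0->1): 7/10
  Flow on (0->4): 2/2
  Flow on (1->5): 7/7
  Flow on (4->5): 2/8
Maximum flow = 9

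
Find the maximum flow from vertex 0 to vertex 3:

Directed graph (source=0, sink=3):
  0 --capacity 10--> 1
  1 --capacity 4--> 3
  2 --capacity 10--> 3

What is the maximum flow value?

Computing max flow:
  Flow on (0->1): 4/10
  Flow on (1->3): 4/4
Maximum flow = 4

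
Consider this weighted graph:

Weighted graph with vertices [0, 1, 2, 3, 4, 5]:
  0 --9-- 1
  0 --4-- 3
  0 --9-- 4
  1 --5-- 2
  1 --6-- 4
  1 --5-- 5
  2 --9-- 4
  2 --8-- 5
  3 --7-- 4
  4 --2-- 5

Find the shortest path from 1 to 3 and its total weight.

Using Dijkstra's algorithm from vertex 1:
Shortest path: 1 -> 0 -> 3
Total weight: 9 + 4 = 13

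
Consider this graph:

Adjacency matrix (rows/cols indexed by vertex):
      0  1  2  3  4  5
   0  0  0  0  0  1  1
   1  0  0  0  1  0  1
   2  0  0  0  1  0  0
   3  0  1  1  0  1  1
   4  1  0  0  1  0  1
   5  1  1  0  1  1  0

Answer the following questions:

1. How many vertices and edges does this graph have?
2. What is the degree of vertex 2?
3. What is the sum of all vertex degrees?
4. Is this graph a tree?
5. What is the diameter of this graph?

Count: 6 vertices, 8 edges.
Vertex 2 has neighbors [3], degree = 1.
Handshaking lemma: 2 * 8 = 16.
A tree on 6 vertices has 5 edges. This graph has 8 edges (3 extra). Not a tree.
Diameter (longest shortest path) = 3.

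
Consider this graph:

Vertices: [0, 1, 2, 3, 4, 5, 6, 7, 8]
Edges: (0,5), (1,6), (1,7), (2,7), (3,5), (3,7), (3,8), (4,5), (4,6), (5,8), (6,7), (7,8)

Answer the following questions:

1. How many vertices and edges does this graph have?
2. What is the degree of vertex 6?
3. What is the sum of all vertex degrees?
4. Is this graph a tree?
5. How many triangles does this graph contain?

Count: 9 vertices, 12 edges.
Vertex 6 has neighbors [1, 4, 7], degree = 3.
Handshaking lemma: 2 * 12 = 24.
A tree on 9 vertices has 8 edges. This graph has 12 edges (4 extra). Not a tree.
Number of triangles = 3.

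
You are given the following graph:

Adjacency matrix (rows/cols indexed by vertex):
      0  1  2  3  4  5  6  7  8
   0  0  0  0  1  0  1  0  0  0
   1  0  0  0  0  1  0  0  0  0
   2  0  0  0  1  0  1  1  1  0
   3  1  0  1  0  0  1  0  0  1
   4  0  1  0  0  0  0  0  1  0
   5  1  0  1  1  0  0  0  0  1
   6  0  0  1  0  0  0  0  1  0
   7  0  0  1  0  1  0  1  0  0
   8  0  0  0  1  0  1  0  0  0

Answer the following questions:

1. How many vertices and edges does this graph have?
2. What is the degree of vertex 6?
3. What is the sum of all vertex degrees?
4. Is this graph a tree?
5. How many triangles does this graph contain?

Count: 9 vertices, 12 edges.
Vertex 6 has neighbors [2, 7], degree = 2.
Handshaking lemma: 2 * 12 = 24.
A tree on 9 vertices has 8 edges. This graph has 12 edges (4 extra). Not a tree.
Number of triangles = 4.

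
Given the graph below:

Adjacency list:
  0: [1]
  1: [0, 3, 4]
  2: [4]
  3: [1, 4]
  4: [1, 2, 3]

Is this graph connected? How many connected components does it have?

Checking connectivity: the graph has 1 connected component(s).
All vertices are reachable from each other. The graph IS connected.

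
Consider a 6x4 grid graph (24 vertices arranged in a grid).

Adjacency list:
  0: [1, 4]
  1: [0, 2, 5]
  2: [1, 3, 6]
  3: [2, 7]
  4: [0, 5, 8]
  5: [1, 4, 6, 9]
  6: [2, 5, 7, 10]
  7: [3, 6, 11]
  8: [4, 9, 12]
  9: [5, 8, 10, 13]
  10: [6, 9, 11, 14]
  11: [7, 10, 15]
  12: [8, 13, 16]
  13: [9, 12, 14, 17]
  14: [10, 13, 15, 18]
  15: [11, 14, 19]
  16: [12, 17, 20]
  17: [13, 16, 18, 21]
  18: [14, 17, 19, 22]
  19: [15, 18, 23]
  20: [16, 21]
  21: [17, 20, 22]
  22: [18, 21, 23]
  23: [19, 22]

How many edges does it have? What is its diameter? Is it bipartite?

A 6x4 grid has 20 vertical edges and 18 horizontal edges.
Total edges = 20 + 18 = 38.
Diameter = (6-1) + (4-1) = 8 (corner to opposite corner).
Grid graphs are bipartite (checkerboard coloring).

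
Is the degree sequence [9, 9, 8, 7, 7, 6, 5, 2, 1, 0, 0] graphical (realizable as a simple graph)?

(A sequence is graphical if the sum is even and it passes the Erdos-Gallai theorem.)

Sum of degrees = 54. Sum is even but fails Erdos-Gallai. The sequence is NOT graphical.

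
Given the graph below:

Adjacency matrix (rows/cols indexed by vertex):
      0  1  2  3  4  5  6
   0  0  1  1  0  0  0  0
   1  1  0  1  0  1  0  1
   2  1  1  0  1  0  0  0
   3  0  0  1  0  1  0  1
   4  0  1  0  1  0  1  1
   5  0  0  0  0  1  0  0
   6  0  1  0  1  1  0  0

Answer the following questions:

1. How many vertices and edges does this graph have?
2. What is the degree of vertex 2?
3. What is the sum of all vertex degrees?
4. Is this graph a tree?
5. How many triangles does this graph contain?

Count: 7 vertices, 10 edges.
Vertex 2 has neighbors [0, 1, 3], degree = 3.
Handshaking lemma: 2 * 10 = 20.
A tree on 7 vertices has 6 edges. This graph has 10 edges (4 extra). Not a tree.
Number of triangles = 3.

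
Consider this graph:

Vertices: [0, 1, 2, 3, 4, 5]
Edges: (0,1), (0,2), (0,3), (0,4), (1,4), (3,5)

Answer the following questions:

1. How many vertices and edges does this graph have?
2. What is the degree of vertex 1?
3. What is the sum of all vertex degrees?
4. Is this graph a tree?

Count: 6 vertices, 6 edges.
Vertex 1 has neighbors [0, 4], degree = 2.
Handshaking lemma: 2 * 6 = 12.
A tree on 6 vertices has 5 edges. This graph has 6 edges (1 extra). Not a tree.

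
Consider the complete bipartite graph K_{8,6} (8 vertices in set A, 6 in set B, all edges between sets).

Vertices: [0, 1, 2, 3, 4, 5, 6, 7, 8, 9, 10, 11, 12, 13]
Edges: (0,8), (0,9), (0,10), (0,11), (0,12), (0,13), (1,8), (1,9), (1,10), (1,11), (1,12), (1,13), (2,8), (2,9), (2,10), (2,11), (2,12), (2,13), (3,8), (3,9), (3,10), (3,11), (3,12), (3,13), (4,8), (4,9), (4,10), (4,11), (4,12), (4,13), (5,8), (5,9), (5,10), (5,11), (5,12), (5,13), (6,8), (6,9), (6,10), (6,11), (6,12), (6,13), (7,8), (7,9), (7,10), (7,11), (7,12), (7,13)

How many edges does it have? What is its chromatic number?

K_{8,6} has 8 * 6 = 48 edges.
Bipartite graphs have chromatic number 2 (color each partition differently).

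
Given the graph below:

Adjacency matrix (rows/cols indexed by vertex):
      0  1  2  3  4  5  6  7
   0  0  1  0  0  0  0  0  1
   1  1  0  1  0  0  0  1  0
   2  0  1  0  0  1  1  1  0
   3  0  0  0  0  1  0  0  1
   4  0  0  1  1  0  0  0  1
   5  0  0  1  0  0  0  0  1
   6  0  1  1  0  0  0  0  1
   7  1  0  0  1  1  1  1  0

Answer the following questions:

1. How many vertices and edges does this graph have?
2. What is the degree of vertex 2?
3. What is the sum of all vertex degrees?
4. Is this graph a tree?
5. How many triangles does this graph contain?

Count: 8 vertices, 12 edges.
Vertex 2 has neighbors [1, 4, 5, 6], degree = 4.
Handshaking lemma: 2 * 12 = 24.
A tree on 8 vertices has 7 edges. This graph has 12 edges (5 extra). Not a tree.
Number of triangles = 2.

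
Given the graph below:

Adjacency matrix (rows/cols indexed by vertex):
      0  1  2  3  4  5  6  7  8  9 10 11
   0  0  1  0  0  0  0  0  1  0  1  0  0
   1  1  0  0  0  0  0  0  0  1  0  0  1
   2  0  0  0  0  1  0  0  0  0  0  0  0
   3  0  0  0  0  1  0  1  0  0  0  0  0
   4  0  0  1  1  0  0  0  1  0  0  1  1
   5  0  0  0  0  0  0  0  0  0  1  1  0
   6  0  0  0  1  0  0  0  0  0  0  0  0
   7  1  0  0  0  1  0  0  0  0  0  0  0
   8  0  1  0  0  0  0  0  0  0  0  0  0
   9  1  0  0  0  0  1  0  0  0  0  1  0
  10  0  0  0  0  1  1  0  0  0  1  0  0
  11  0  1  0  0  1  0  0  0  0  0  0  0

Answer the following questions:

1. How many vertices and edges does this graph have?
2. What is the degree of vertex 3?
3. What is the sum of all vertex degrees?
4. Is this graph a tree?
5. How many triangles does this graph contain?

Count: 12 vertices, 14 edges.
Vertex 3 has neighbors [4, 6], degree = 2.
Handshaking lemma: 2 * 14 = 28.
A tree on 12 vertices has 11 edges. This graph has 14 edges (3 extra). Not a tree.
Number of triangles = 1.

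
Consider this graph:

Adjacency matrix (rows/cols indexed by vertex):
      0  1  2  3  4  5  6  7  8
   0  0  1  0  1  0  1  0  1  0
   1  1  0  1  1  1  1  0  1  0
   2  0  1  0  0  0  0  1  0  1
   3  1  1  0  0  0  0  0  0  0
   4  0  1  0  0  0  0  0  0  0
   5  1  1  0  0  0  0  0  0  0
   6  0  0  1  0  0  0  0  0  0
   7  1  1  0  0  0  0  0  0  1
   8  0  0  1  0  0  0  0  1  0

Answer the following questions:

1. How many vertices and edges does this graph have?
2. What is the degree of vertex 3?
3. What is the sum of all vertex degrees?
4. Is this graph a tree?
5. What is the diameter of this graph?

Count: 9 vertices, 12 edges.
Vertex 3 has neighbors [0, 1], degree = 2.
Handshaking lemma: 2 * 12 = 24.
A tree on 9 vertices has 8 edges. This graph has 12 edges (4 extra). Not a tree.
Diameter (longest shortest path) = 3.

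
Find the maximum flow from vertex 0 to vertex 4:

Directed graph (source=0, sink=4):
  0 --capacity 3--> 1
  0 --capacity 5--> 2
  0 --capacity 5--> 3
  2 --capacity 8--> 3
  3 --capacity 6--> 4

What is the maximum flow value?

Computing max flow:
  Flow on (0->2): 1/5
  Flow on (0->3): 5/5
  Flow on (2->3): 1/8
  Flow on (3->4): 6/6
Maximum flow = 6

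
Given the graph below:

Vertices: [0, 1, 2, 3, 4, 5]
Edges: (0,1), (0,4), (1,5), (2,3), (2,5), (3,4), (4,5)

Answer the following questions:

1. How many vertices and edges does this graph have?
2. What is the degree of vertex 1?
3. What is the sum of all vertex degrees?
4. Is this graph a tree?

Count: 6 vertices, 7 edges.
Vertex 1 has neighbors [0, 5], degree = 2.
Handshaking lemma: 2 * 7 = 14.
A tree on 6 vertices has 5 edges. This graph has 7 edges (2 extra). Not a tree.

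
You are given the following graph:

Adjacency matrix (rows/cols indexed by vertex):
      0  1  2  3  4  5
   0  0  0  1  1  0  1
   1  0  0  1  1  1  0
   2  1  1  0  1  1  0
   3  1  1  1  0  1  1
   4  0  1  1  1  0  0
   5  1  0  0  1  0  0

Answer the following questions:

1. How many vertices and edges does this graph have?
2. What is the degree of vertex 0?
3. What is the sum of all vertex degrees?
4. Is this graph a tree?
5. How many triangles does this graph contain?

Count: 6 vertices, 10 edges.
Vertex 0 has neighbors [2, 3, 5], degree = 3.
Handshaking lemma: 2 * 10 = 20.
A tree on 6 vertices has 5 edges. This graph has 10 edges (5 extra). Not a tree.
Number of triangles = 6.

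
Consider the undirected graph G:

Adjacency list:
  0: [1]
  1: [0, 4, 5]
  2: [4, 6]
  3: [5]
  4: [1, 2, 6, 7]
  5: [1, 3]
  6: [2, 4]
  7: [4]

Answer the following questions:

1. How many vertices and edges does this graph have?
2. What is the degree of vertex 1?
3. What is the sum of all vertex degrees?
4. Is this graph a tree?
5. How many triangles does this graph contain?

Count: 8 vertices, 8 edges.
Vertex 1 has neighbors [0, 4, 5], degree = 3.
Handshaking lemma: 2 * 8 = 16.
A tree on 8 vertices has 7 edges. This graph has 8 edges (1 extra). Not a tree.
Number of triangles = 1.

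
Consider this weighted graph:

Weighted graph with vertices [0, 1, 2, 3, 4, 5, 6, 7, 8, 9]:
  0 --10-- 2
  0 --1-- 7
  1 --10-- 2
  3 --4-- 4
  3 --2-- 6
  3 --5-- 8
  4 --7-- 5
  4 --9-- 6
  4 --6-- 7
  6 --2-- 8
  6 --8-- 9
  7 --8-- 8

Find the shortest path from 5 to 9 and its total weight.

Using Dijkstra's algorithm from vertex 5:
Shortest path: 5 -> 4 -> 3 -> 6 -> 9
Total weight: 7 + 4 + 2 + 8 = 21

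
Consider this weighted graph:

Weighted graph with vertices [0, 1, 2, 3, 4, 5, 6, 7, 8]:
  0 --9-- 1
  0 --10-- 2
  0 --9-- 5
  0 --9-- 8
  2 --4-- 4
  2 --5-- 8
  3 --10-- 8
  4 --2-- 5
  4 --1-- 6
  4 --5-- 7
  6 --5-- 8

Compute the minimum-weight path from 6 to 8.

Using Dijkstra's algorithm from vertex 6:
Shortest path: 6 -> 8
Total weight: 5 = 5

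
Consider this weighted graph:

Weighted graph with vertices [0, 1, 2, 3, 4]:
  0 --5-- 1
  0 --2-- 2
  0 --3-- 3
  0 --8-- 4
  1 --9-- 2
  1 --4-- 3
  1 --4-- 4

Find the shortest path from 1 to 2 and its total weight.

Using Dijkstra's algorithm from vertex 1:
Shortest path: 1 -> 0 -> 2
Total weight: 5 + 2 = 7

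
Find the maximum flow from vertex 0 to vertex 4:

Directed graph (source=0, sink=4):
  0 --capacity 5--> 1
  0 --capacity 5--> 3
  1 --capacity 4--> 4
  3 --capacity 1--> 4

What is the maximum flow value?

Computing max flow:
  Flow on (0->1): 4/5
  Flow on (0->3): 1/5
  Flow on (1->4): 4/4
  Flow on (3->4): 1/1
Maximum flow = 5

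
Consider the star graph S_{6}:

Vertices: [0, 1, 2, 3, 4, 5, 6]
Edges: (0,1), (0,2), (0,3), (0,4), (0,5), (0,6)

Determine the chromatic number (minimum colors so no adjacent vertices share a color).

S_{6} has one hub adjacent to 6 leaves; leaves are pairwise non-adjacent.
Color the hub 0 and every leaf 1.
Chromatic number = 2.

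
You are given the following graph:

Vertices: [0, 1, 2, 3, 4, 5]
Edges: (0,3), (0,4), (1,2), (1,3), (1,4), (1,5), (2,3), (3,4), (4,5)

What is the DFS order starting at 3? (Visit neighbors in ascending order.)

DFS from vertex 3 (neighbors processed in ascending order):
Visit order: 3, 0, 4, 1, 2, 5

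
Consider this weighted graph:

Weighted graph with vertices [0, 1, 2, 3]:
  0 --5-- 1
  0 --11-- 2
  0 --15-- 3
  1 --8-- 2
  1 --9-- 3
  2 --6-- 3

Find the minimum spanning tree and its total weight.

Applying Kruskal's algorithm (sort edges by weight, add if no cycle):
  Add (0,1) w=5
  Add (2,3) w=6
  Add (1,2) w=8
  Skip (1,3) w=9 (creates cycle)
  Skip (0,2) w=11 (creates cycle)
  Skip (0,3) w=15 (creates cycle)
MST weight = 19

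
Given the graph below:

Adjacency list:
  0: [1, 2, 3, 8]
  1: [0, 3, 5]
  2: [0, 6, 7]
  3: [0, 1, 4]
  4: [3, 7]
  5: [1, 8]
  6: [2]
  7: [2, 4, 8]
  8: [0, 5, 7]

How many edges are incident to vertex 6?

Vertex 6 has neighbors [2], so deg(6) = 1.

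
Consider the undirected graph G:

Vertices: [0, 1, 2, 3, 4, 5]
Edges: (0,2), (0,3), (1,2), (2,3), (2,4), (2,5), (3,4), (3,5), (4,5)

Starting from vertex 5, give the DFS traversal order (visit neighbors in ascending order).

DFS from vertex 5 (neighbors processed in ascending order):
Visit order: 5, 2, 0, 3, 4, 1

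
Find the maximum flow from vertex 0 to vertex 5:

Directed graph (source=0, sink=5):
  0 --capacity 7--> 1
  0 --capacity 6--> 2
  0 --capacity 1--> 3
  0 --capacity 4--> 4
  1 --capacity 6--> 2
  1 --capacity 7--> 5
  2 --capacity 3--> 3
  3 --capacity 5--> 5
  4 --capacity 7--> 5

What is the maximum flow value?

Computing max flow:
  Flow on (0->1): 7/7
  Flow on (0->2): 3/6
  Flow on (0->3): 1/1
  Flow on (0->4): 4/4
  Flow on (1->5): 7/7
  Flow on (2->3): 3/3
  Flow on (3->5): 4/5
  Flow on (4->5): 4/7
Maximum flow = 15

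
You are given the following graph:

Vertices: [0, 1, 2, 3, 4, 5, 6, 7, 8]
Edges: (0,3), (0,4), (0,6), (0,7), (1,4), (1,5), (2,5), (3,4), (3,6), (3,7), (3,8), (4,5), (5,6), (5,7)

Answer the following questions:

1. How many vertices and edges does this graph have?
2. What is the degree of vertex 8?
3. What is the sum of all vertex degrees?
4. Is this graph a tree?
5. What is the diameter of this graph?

Count: 9 vertices, 14 edges.
Vertex 8 has neighbors [3], degree = 1.
Handshaking lemma: 2 * 14 = 28.
A tree on 9 vertices has 8 edges. This graph has 14 edges (6 extra). Not a tree.
Diameter (longest shortest path) = 4.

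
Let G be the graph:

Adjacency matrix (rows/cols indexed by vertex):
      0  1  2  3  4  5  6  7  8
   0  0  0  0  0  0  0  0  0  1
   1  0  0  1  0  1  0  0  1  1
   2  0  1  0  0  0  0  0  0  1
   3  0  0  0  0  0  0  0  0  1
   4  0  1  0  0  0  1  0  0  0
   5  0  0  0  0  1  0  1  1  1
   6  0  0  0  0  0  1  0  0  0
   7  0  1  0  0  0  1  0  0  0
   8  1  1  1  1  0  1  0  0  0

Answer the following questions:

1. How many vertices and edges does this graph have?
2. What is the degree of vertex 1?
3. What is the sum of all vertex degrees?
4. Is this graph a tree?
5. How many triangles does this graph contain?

Count: 9 vertices, 11 edges.
Vertex 1 has neighbors [2, 4, 7, 8], degree = 4.
Handshaking lemma: 2 * 11 = 22.
A tree on 9 vertices has 8 edges. This graph has 11 edges (3 extra). Not a tree.
Number of triangles = 1.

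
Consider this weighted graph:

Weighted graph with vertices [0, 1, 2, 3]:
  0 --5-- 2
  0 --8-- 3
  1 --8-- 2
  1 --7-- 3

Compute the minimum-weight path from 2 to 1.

Using Dijkstra's algorithm from vertex 2:
Shortest path: 2 -> 1
Total weight: 8 = 8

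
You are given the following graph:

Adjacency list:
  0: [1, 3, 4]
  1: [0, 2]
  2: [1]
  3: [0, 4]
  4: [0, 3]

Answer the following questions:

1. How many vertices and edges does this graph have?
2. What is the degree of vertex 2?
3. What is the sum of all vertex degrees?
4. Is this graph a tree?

Count: 5 vertices, 5 edges.
Vertex 2 has neighbors [1], degree = 1.
Handshaking lemma: 2 * 5 = 10.
A tree on 5 vertices has 4 edges. This graph has 5 edges (1 extra). Not a tree.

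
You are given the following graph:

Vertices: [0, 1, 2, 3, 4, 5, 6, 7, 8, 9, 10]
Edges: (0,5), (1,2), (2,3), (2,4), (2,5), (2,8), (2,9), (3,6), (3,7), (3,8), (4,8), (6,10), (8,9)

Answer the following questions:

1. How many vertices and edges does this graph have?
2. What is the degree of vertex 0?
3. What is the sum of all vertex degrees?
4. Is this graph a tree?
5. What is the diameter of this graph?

Count: 11 vertices, 13 edges.
Vertex 0 has neighbors [5], degree = 1.
Handshaking lemma: 2 * 13 = 26.
A tree on 11 vertices has 10 edges. This graph has 13 edges (3 extra). Not a tree.
Diameter (longest shortest path) = 5.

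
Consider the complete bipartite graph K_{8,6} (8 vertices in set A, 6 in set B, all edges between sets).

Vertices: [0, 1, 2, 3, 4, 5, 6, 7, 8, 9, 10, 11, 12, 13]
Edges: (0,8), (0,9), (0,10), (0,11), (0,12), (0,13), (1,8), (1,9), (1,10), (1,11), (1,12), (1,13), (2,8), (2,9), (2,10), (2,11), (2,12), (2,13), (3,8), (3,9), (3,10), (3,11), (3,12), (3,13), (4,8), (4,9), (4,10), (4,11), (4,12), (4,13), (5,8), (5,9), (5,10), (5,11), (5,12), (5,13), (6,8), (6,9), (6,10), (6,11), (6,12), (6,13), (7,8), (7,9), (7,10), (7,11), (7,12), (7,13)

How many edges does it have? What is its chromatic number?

K_{8,6} has 8 * 6 = 48 edges.
Bipartite graphs have chromatic number 2 (color each partition differently).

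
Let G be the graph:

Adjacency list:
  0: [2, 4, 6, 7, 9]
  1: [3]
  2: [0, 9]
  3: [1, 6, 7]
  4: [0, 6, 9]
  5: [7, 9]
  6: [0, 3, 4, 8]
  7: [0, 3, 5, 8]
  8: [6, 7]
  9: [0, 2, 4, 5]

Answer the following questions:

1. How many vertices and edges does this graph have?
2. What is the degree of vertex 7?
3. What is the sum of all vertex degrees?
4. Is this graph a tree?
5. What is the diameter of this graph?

Count: 10 vertices, 15 edges.
Vertex 7 has neighbors [0, 3, 5, 8], degree = 4.
Handshaking lemma: 2 * 15 = 30.
A tree on 10 vertices has 9 edges. This graph has 15 edges (6 extra). Not a tree.
Diameter (longest shortest path) = 4.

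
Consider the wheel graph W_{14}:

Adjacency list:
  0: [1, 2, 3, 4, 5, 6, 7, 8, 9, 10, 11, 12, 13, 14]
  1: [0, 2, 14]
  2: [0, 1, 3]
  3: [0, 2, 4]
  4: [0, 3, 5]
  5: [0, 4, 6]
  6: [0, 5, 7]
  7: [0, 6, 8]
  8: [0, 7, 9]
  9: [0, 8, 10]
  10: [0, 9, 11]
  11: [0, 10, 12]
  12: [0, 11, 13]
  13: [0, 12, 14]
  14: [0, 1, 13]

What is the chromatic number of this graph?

W_{14} = C_{14} plus a hub adjacent to every cycle vertex.
The outer cycle needs 2 colors (even cycle); the hub is adjacent to all of them so needs a fresh color.
Chromatic number = 2 + 1 = 3.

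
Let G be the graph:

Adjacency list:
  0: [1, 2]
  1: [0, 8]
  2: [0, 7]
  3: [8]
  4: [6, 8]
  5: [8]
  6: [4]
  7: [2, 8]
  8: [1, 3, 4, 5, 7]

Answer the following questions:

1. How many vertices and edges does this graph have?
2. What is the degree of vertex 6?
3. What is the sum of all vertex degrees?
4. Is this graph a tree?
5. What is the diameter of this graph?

Count: 9 vertices, 9 edges.
Vertex 6 has neighbors [4], degree = 1.
Handshaking lemma: 2 * 9 = 18.
A tree on 9 vertices has 8 edges. This graph has 9 edges (1 extra). Not a tree.
Diameter (longest shortest path) = 4.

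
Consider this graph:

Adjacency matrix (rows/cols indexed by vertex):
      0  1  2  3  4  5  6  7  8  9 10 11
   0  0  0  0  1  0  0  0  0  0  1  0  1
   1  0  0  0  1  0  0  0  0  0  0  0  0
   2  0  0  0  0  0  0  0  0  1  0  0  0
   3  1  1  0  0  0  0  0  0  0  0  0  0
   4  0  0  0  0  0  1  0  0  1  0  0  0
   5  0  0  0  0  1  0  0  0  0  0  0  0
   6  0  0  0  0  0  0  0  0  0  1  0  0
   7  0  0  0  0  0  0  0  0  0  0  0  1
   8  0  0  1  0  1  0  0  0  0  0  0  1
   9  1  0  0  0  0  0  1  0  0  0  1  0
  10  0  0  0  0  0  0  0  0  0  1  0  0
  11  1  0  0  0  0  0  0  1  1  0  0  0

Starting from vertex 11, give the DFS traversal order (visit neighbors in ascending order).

DFS from vertex 11 (neighbors processed in ascending order):
Visit order: 11, 0, 3, 1, 9, 6, 10, 7, 8, 2, 4, 5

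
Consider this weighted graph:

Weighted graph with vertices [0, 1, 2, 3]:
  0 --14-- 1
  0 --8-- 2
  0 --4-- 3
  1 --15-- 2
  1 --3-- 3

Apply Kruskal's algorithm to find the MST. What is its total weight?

Applying Kruskal's algorithm (sort edges by weight, add if no cycle):
  Add (1,3) w=3
  Add (0,3) w=4
  Add (0,2) w=8
  Skip (0,1) w=14 (creates cycle)
  Skip (1,2) w=15 (creates cycle)
MST weight = 15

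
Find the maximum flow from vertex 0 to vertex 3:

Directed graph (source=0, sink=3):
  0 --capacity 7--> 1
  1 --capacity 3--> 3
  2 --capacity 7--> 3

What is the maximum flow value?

Computing max flow:
  Flow on (0->1): 3/7
  Flow on (1->3): 3/3
Maximum flow = 3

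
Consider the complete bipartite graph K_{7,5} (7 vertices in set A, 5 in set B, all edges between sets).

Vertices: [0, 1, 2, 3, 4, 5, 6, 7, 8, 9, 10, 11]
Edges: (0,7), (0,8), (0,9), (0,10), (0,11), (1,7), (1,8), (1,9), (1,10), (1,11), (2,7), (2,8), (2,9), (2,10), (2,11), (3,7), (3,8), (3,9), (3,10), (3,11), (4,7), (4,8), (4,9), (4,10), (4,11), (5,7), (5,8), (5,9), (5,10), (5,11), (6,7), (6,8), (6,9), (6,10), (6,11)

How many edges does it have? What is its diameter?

K_{7,5} has 7 * 5 = 35 edges.
Any vertex reaches any opposite-side vertex in 1 step; same-side vertices reach in 2 steps via any opposite-side vertex.
Diameter = 2.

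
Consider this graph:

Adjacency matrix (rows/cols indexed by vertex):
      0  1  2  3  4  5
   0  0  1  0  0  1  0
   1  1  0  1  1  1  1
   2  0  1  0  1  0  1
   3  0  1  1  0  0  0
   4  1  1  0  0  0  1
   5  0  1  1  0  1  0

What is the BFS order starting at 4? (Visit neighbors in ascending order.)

BFS from vertex 4 (neighbors processed in ascending order):
Visit order: 4, 0, 1, 5, 2, 3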